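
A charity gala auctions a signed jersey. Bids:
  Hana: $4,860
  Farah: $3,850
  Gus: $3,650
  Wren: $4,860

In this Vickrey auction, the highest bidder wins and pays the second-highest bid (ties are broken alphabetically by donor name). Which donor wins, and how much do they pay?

Sorting bids: 4,860 (Hana) > 4,860 (Wren) > 3,850 (Farah) > 3,650 (Gus)
Hana and Wren tie at $4,860; tie-break gives it to Hana.
Second-price: Hana pays Wren's bid of $4,860.

Hana pays $4,860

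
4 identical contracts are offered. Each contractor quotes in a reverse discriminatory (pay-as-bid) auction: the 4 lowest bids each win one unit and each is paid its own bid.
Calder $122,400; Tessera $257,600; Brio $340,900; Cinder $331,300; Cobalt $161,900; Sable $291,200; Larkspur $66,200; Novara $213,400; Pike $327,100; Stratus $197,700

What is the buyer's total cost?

Total cost: $548,200

Ordering the bids: 66,200 (Larkspur), 122,400 (Calder), 161,900 (Cobalt), 197,700 (Stratus), 213,400 (Novara), 257,600 (Tessera), …
Lowest 4: Larkspur, Calder, Cobalt, Stratus.
Total cost = 66,200 + 122,400 + 161,900 + 197,700 = $548,200.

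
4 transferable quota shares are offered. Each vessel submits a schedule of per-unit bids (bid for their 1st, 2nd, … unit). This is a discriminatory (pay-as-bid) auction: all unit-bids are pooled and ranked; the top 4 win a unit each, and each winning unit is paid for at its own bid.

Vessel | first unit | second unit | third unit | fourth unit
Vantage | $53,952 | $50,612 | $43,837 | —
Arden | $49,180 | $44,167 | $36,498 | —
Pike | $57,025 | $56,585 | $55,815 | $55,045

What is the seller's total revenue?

Total revenue: $224,470

Pooled unit-bids ranked (top 4): 57,025 (Pike-1), 56,585 (Pike-2), 55,815 (Pike-3), 55,045 (Pike-4)
Next rejected bid: $53,952 (not a price — pay-as-bid).
Each winning unit pays its own bid.
Revenue = 57,025 + 56,585 + 55,815 + 55,045 = $224,470.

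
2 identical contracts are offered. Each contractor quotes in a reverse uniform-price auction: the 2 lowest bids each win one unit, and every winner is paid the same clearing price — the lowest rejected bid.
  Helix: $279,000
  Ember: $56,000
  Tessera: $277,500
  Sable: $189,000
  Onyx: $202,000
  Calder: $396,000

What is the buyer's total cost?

Bids ranked low→high: 56,000 (Ember), 189,000 (Sable), 202,000 (Onyx), 277,500 (Tessera), …
Winners (2 units): Ember, Sable.
Clearing price = lowest rejected bid = $202,000.
Total cost = 2 × $202,000 = $404,000.

Total cost: $404,000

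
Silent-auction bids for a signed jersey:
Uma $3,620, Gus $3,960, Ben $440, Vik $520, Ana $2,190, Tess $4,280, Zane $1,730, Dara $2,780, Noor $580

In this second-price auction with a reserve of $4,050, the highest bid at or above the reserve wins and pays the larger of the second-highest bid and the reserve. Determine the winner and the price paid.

Rule: the highest bid at or above the reserve wins and pays the larger of the second-highest bid and the reserve.
Bids ranked: 4,280 (Tess) > 3,960 (Gus) > 3,620 (Uma) > 2,780 (Dara) > 2,190 (Ana) > 1,730 (Zane) > …
Tess has the top bid at or above the reserve ($4,280).
max(second-highest $3,960, reserve $4,050) = $4,050.

Tess pays $4,050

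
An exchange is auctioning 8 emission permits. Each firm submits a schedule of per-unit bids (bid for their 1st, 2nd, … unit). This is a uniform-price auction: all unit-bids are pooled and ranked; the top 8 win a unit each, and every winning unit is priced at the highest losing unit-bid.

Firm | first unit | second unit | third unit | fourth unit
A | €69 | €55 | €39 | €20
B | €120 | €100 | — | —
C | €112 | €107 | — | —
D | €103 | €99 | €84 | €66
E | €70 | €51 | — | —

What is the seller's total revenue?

Pooled unit-bids ranked (top 8): 120 (B-1), 112 (C-1), 107 (C-2), 103 (D-1), 100 (B-2), 99 (D-2), 84 (D-3), 70 (E-1)
First bid not allocated: €69.
Allocation: B 2, C 2, D 3, E 1. Every unit priced at €69.
Revenue = 8 × 69 = €552.

Total revenue: €552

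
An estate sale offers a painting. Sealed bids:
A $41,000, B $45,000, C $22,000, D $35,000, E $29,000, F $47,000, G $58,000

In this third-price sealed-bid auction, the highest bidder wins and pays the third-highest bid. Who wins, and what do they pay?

Third-price sealed-bid auction: the highest bidder wins and pays the third-highest bid.
Bids ranked: 58,000 (G) > 47,000 (F) > 45,000 (B) > 41,000 (A) > 35,000 (D) > 29,000 (E) > …
G is highest; pays the third-highest bid, $45,000.

G pays $45,000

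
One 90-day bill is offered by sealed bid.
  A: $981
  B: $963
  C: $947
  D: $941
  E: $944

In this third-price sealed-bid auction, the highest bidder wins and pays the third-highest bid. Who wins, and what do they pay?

Sorting bids: 981 (A) > 963 (B) > 947 (C) > 944 (E) > 941 (D)
A wins; payment is bid #3 in the ranking = $947.

A pays $947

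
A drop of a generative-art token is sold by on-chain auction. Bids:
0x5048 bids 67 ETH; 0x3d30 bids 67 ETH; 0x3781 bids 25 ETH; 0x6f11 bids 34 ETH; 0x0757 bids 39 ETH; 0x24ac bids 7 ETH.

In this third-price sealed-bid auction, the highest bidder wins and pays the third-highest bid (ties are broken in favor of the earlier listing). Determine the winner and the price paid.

Bids in order: 67 (0x5048) > 67 (0x3d30) > 39 (0x0757) > 34 (0x6f11) > 25 (0x3781) > 7 (0x24ac)
0x5048 and 0x3d30 tie at 67 ETH; tie-break gives it to 0x5048.
0x5048 wins; payment is bid #3 in the ranking = 39 ETH.

0x5048 pays 39 ETH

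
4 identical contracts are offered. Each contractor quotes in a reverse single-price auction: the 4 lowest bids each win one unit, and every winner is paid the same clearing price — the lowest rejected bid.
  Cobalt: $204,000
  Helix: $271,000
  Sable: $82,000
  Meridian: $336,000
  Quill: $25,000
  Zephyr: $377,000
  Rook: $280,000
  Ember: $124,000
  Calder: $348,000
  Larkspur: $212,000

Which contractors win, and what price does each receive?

Ordering the bids: 25,000 (Quill), 82,000 (Sable), 124,000 (Ember), 204,000 (Cobalt), 212,000 (Larkspur), 271,000 (Helix), …
The 4 lowest are Quill, Sable, Ember, Cobalt.
Clearing price = lowest rejected bid = $212,000.

Quill, Sable, Ember, Cobalt; each is paid $212,000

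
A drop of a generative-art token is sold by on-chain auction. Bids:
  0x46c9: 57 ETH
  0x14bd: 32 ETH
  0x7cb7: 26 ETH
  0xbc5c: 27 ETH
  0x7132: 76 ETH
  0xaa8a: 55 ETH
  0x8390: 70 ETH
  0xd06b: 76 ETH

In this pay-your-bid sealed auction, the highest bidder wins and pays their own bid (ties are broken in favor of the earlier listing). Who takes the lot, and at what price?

0x7132 pays 76 ETH

Sorting bids: 76 (0x7132) > 76 (0xd06b) > 70 (0x8390) > 57 (0x46c9) > 55 (0xaa8a) > 32 (0x14bd) > …
0x7132 and 0xd06b tie at 76 ETH; tie-break gives it to 0x7132.
0x7132 is highest → pays own bid, 76 ETH.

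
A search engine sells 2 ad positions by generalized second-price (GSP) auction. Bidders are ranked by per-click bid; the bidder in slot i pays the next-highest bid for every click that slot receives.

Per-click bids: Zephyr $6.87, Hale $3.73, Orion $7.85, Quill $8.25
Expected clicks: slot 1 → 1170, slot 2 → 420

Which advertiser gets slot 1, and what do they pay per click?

Quill; $7.85 per click

Ranked by bid: $8.25 (Quill) > $7.85 (Orion) > $6.87 (Zephyr) > …
Slot 1 goes to the first-ranked bidder, Quill, who pays the next bid down: $7.85/click.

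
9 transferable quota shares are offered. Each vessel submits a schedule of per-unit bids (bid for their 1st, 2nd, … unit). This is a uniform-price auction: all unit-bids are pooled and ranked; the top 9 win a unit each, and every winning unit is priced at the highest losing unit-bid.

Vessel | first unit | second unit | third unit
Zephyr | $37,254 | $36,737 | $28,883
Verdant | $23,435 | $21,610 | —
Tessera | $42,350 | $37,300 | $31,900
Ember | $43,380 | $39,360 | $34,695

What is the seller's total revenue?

Merging the schedules and taking the best 9: 43,380 (Ember-1), 42,350 (Tessera-1), 39,360 (Ember-2), 37,300 (Tessera-2), 37,254 (Zephyr-1), 36,737 (Zephyr-2), 34,695 (Ember-3), 31,900 (Tessera-3), 28,883 (Zephyr-3)
The (k+1)-th unit-bid is $23,435.
Allocation: Ember 3, Tessera 3, Zephyr 3. Every unit priced at $23,435.
Revenue = 9 × 23,435 = $210,915.

Total revenue: $210,915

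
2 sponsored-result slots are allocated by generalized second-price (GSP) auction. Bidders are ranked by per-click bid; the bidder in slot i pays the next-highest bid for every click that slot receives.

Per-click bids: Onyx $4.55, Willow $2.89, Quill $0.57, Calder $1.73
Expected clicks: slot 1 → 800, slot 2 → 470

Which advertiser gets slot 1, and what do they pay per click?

Onyx; $2.89 per click

Per-click bids in order: $4.55 (Onyx) > $2.89 (Willow) > $1.73 (Calder) > …
Slot 1 goes to the first-ranked bidder, Onyx, who pays the next bid down: $2.89/click.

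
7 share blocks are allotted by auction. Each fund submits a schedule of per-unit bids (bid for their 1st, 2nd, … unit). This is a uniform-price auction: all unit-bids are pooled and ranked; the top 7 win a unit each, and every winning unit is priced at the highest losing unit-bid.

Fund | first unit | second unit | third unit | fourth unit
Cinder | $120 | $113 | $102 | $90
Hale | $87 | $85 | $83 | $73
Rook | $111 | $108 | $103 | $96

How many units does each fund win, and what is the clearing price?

Cinder 3, Rook 4; clearing price $90

Pooled unit-bids ranked (top 7): 120 (Cinder-1), 113 (Cinder-2), 111 (Rook-1), 108 (Rook-2), 103 (Rook-3), 102 (Cinder-3), 96 (Rook-4)
The (k+1)-th unit-bid is $90.
Allocation: Cinder 3, Rook 4.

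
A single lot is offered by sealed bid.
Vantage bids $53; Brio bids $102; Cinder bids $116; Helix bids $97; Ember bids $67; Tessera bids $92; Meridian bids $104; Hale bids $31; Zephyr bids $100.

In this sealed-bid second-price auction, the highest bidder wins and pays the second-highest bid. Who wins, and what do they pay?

Rule: the highest bidder wins and pays the second-highest bid.
Bids ranked: 116 (Cinder) > 104 (Meridian) > 102 (Brio) > 100 (Zephyr) > 97 (Helix) > 92 (Tessera) > …
Second-price: Cinder pays Meridian's bid of $104.

Cinder pays $104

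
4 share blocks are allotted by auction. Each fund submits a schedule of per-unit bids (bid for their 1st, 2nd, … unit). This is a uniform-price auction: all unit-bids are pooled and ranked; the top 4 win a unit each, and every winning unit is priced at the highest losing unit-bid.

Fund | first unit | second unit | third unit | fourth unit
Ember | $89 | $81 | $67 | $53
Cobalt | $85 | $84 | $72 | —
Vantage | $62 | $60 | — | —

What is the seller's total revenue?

Pooled unit-bids ranked (top 4): 89 (Ember-1), 85 (Cobalt-1), 84 (Cobalt-2), 81 (Ember-2)
The (k+1)-th unit-bid is $72.
Allocation: Cobalt 2, Ember 2. Every unit priced at $72.
Revenue = 4 × 72 = $288.

Total revenue: $288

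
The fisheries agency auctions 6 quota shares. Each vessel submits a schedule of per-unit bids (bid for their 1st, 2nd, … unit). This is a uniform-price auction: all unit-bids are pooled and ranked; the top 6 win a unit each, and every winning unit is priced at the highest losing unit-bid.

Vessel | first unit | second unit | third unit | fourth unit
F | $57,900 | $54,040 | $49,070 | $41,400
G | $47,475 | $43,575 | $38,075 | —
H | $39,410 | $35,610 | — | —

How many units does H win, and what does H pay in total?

All unit-bids, highest first — top 6: 57,900 (F-1), 54,040 (F-2), 49,070 (F-3), 47,475 (G-1), 43,575 (G-2), 41,400 (F-4)
First bid not allocated: $39,410.
H wins 0 unit(s) at $39,410 each.

H: 0 units, pays $0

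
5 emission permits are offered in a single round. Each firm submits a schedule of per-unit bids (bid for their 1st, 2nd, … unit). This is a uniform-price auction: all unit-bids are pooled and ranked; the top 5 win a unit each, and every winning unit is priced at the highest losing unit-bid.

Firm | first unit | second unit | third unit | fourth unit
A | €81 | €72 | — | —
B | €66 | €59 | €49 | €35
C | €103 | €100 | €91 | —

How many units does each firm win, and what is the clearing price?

A 2, C 3; clearing price €66

Merging the schedules and taking the best 5: 103 (C-1), 100 (C-2), 91 (C-3), 81 (A-1), 72 (A-2)
Highest rejected unit-bid = €66.
Allocation: A 2, C 3.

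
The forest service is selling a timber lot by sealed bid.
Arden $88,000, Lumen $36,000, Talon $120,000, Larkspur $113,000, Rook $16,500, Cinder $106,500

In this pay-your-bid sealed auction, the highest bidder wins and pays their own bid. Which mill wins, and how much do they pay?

Sorting bids: 120,000 (Talon) > 113,000 (Larkspur) > 106,500 (Cinder) > 88,000 (Arden) > 36,000 (Lumen) > 16,500 (Rook)
First-price: Talon pays what they bid, $120,000.

Talon pays $120,000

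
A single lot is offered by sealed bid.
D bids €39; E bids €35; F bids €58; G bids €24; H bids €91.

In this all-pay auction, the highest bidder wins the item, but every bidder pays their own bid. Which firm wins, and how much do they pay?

H pays €91

Sorting bids: 91 (H) > 58 (F) > 39 (D) > 35 (E) > 24 (G)
H is highest and takes the item; every bidder forfeits their bid.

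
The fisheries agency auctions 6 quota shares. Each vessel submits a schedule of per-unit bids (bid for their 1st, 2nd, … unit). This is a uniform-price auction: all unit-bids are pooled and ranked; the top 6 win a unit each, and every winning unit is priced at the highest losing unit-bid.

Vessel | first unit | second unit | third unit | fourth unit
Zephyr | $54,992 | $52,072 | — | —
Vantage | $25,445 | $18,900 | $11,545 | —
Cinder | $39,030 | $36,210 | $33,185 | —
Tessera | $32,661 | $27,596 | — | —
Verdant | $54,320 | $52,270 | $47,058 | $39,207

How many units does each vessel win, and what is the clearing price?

Verdant 4, Zephyr 2; clearing price $39,030

Merging the schedules and taking the best 6: 54,992 (Zephyr-1), 54,320 (Verdant-1), 52,270 (Verdant-2), 52,072 (Zephyr-2), 47,058 (Verdant-3), 39,207 (Verdant-4)
Highest rejected unit-bid = $39,030.
Allocation: Verdant 4, Zephyr 2.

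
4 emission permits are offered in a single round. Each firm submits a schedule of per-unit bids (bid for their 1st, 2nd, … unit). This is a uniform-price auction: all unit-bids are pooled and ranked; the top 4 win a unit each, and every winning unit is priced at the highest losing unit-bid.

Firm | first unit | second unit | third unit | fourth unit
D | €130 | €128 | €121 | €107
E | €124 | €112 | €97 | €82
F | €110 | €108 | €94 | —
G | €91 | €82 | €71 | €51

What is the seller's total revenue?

Merging the schedules and taking the best 4: 130 (D-1), 128 (D-2), 124 (E-1), 121 (D-3)
The (k+1)-th unit-bid is €112.
Allocation: D 3, E 1. Every unit priced at €112.
Revenue = 4 × 112 = €448.

Total revenue: €448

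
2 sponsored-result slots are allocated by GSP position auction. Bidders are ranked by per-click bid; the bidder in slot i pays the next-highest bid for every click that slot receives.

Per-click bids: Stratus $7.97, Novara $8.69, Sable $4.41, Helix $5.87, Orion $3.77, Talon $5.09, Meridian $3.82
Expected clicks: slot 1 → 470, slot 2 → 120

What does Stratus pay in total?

Stratus pays $704.40

Per-click bids in order: $8.69 (Novara) > $7.97 (Stratus) > $5.87 (Helix) > …
Stratus holds slot 2 → pays next bid $5.87 × 120 clicks = $704.40.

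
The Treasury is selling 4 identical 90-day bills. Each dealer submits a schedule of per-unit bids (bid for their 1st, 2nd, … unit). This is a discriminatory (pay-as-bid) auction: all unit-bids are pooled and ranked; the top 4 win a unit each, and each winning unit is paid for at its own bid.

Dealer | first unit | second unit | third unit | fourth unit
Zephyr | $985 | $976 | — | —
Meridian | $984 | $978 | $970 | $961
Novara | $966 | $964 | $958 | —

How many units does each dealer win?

Meridian 2, Zephyr 2

Pooled unit-bids ranked (top 4): 985 (Zephyr-1), 984 (Meridian-1), 978 (Meridian-2), 976 (Zephyr-2)
Next rejected bid: $970 (not a price — pay-as-bid).
Allocation: Meridian 2, Zephyr 2.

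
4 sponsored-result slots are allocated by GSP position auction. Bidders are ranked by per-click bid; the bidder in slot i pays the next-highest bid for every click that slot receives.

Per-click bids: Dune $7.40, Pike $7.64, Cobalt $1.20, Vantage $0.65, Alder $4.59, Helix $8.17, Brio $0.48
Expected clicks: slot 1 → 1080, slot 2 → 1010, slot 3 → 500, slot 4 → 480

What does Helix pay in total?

Helix pays $8251.20

Ranked by bid: $8.17 (Helix) > $7.64 (Pike) > $7.40 (Dune) > $4.59 (Alder) > $1.20 (Cobalt) > …
Helix holds slot 1 → pays next bid $7.64 × 1080 clicks = $8251.20.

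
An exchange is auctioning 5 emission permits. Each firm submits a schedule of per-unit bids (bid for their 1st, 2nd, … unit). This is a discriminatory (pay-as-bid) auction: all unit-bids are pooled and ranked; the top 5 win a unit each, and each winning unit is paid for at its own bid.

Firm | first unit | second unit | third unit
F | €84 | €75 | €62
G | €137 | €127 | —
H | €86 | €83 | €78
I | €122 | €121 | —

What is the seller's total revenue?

Merging the schedules and taking the best 5: 137 (G-1), 127 (G-2), 122 (I-1), 121 (I-2), 86 (H-1)
Next rejected bid: €84 (not a price — pay-as-bid).
Each winning unit pays its own bid.
Revenue = 137 + 127 + 122 + 121 + 86 = €593.

Total revenue: €593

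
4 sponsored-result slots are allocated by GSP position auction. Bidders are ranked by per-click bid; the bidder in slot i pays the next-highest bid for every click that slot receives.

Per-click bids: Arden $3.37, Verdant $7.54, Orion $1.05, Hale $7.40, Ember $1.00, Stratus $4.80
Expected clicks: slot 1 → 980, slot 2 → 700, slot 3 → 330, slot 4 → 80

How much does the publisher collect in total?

Sorting advertisers: $7.54 (Verdant) > $7.40 (Hale) > $4.80 (Stratus) > $3.37 (Arden) > $1.05 (Orion) > …
Slot 1: Verdant pays $7.40 × 980 = $7252.00
Slot 2: Hale pays $4.80 × 700 = $3360.00
Slot 3: Stratus pays $3.37 × 330 = $1112.10
Slot 4: Arden pays $1.05 × 80 = $84.00
Total = $11808.10

Total revenue: $11808.10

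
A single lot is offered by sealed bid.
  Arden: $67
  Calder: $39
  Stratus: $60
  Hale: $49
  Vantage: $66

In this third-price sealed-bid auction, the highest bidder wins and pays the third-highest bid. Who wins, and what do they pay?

Rule: the highest bidder wins and pays the third-highest bid.
Sorting bids: 67 (Arden) > 66 (Vantage) > 60 (Stratus) > 49 (Hale) > 39 (Calder)
Arden wins; payment is bid #3 in the ranking = $60.

Arden pays $60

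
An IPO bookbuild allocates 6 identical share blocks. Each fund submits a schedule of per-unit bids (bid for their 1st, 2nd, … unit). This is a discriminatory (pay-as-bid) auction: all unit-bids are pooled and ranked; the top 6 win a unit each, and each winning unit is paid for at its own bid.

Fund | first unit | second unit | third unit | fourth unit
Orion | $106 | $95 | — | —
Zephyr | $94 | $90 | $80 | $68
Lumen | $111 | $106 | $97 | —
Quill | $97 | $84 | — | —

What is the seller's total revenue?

Total revenue: $612

All unit-bids, highest first — top 6: 111 (Lumen-1), 106 (Orion-1), 106 (Lumen-2), 97 (Lumen-3), 97 (Quill-1), 95 (Orion-2)
Next rejected bid: $94 (not a price — pay-as-bid).
Each winning unit pays its own bid.
Revenue = 111 + 106 + 106 + 97 + 97 + 95 = $612.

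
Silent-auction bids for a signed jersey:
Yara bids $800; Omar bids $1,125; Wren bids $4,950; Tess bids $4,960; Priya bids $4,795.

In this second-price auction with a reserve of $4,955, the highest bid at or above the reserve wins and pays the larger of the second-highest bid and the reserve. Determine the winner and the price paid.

Sorting bids: 4,960 (Tess) > 4,950 (Wren) > 4,795 (Priya) > 1,125 (Omar) > 800 (Yara)
Tess has the top bid at or above the reserve ($4,960).
max(second-highest $4,950, reserve $4,955) = $4,955.

Tess pays $4,955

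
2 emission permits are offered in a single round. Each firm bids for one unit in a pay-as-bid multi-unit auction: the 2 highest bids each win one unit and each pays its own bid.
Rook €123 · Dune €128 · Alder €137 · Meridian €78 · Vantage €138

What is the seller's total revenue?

Total revenue: €275

Sorting: 138 (Vantage), 137 (Alder), 128 (Dune), 123 (Rook), …
The 2 highest are Vantage, Alder.
Total revenue = 138 + 137 = €275.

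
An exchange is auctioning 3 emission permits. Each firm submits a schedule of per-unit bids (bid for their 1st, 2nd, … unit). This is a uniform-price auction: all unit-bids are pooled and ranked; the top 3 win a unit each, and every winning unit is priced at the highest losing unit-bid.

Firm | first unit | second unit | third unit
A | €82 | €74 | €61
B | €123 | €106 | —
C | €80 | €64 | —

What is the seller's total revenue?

Pooled unit-bids ranked (top 3): 123 (B-1), 106 (B-2), 82 (A-1)
Highest rejected unit-bid = €80.
Allocation: A 1, B 2. Every unit priced at €80.
Revenue = 3 × 80 = €240.

Total revenue: €240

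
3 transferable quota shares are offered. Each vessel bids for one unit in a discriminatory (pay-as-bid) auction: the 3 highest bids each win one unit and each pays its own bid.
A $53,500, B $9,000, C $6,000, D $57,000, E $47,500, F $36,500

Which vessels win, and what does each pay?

D $57,000, A $53,500, E $47,500

Sorting: 57,000 (D), 53,500 (A), 47,500 (E), 36,500 (F), 9,000 (B), …
Winners (3 units): D, A, E.
Each winner pays its own bid: D $57,000, A $53,500, E $47,500.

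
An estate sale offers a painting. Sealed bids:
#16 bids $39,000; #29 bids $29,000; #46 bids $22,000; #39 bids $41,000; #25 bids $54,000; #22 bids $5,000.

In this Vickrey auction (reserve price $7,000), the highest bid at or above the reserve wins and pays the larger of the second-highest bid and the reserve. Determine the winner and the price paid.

#25 pays $41,000

Sorting bids: 54,000 (#25) > 41,000 (#39) > 39,000 (#16) > 29,000 (#29) > 22,000 (#46) > 5,000 (#22)
Highest eligible bid: #25 at $54,000.
max(second-highest $41,000, reserve $7,000) = $41,000; the reserve does not bind.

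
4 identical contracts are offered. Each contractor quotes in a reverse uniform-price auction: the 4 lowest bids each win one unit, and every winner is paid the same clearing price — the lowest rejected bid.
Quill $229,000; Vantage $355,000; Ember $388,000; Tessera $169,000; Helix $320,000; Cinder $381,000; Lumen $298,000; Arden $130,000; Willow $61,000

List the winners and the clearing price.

Willow, Arden, Tessera, Quill; each is paid $298,000

Bids ranked low→high: 61,000 (Willow), 130,000 (Arden), 169,000 (Tessera), 229,000 (Quill), 298,000 (Lumen), 320,000 (Helix), …
Winners (4 units): Willow, Arden, Tessera, Quill.
Lowest unsuccessful bid: $298,000 → clearing price.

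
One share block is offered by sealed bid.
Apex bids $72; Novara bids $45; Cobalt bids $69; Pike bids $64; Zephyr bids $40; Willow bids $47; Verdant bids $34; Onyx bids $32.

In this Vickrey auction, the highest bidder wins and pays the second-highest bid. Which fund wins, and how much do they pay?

Sorting bids: 72 (Apex) > 69 (Cobalt) > 64 (Pike) > 47 (Willow) > 45 (Novara) > 40 (Zephyr) > …
Apex wins with the highest bid; price is set by the runner-up at $69.

Apex pays $69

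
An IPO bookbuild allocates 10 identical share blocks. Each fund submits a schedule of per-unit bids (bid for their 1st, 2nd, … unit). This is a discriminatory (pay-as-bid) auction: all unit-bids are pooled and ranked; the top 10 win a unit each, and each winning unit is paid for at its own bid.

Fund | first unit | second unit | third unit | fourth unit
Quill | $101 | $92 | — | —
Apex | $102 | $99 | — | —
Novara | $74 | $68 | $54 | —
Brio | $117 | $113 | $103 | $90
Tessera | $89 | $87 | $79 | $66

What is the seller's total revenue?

Total revenue: $993

All unit-bids, highest first — top 10: 117 (Brio-1), 113 (Brio-2), 103 (Brio-3), 102 (Apex-1), 101 (Quill-1), 99 (Apex-2), 92 (Quill-2), 90 (Brio-4), 89 (Tessera-1), 87 (Tessera-2)
Next rejected bid: $79 (not a price — pay-as-bid).
Each winning unit pays its own bid.
Revenue = 117 + 113 + 103 + 102 + 101 + 99 + 92 + 90 + 89 + 87 = $993.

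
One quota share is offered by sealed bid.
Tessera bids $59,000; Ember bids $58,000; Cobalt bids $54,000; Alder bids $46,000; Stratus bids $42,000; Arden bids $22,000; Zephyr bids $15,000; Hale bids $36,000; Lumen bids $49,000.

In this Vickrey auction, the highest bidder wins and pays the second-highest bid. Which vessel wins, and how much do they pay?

Bids ranked: 59,000 (Tessera) > 58,000 (Ember) > 54,000 (Cobalt) > 49,000 (Lumen) > 46,000 (Alder) > 42,000 (Stratus) > …
Second-price: Tessera pays Ember's bid of $58,000.

Tessera pays $58,000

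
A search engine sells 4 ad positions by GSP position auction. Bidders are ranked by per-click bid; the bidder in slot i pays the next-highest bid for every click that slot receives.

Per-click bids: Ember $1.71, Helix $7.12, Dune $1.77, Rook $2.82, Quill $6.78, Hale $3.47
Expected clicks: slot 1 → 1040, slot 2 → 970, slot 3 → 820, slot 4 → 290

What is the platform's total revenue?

Ranked by bid: $7.12 (Helix) > $6.78 (Quill) > $3.47 (Hale) > $2.82 (Rook) > $1.77 (Dune) > …
Slot 1: Helix pays $6.78 × 1040 = $7051.20
Slot 2: Quill pays $3.47 × 970 = $3365.90
Slot 3: Hale pays $2.82 × 820 = $2312.40
Slot 4: Rook pays $1.77 × 290 = $513.30
Total = $13242.80

Total revenue: $13242.80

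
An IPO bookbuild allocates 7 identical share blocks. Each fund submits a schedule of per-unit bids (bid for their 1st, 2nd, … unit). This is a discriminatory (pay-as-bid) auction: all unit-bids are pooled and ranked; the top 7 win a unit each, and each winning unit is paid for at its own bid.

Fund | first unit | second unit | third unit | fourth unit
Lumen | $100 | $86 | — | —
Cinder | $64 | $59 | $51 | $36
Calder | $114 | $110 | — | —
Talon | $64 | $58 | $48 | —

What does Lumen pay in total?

Lumen pays $186

Merging the schedules and taking the best 7: 114 (Calder-1), 110 (Calder-2), 100 (Lumen-1), 86 (Lumen-2), 64 (Cinder-1), 64 (Talon-1), 59 (Cinder-2)
Next rejected bid: $58 (not a price — pay-as-bid).
Lumen's winning unit-bids: 100 + 86 = $186.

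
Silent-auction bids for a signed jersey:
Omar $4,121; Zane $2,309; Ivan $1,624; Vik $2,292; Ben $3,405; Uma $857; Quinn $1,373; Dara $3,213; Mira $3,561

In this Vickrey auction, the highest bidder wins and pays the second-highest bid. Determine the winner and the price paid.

Bids in order: 4,121 (Omar) > 3,561 (Mira) > 3,405 (Ben) > 3,213 (Dara) > 2,309 (Zane) > 2,292 (Vik) > …
Omar is highest; pays the second-highest bid, $3,561.

Omar pays $3,561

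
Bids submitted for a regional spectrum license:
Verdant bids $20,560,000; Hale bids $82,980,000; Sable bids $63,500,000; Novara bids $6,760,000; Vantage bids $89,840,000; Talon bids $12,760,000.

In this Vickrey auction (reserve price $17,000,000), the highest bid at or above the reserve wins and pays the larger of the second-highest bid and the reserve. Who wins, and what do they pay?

Bids in order: 89,840,000 (Vantage) > 82,980,000 (Hale) > 63,500,000 (Sable) > 20,560,000 (Verdant) > 12,760,000 (Talon) > 6,760,000 (Novara)
Highest eligible bid: Vantage at $89,840,000.
max(second-highest $82,980,000, reserve $17,000,000) = $82,980,000; the reserve does not bind.

Vantage pays $82,980,000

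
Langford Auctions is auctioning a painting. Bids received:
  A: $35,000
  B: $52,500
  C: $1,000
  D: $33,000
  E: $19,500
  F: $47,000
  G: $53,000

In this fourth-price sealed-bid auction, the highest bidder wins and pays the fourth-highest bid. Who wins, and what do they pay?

Bids ranked: 53,000 (G) > 52,500 (B) > 47,000 (F) > 35,000 (A) > 33,000 (D) > 19,500 (E) > …
G wins; payment is bid #4 in the ranking = $35,000.

G pays $35,000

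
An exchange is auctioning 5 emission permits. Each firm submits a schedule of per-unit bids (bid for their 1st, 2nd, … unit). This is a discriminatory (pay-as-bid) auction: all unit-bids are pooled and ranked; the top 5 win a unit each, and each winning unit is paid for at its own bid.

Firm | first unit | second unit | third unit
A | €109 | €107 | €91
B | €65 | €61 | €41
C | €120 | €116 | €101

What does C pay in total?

Merging the schedules and taking the best 5: 120 (C-1), 116 (C-2), 109 (A-1), 107 (A-2), 101 (C-3)
Next rejected bid: €91 (not a price — pay-as-bid).
C's winning unit-bids: 120 + 116 + 101 = €337.

C pays €337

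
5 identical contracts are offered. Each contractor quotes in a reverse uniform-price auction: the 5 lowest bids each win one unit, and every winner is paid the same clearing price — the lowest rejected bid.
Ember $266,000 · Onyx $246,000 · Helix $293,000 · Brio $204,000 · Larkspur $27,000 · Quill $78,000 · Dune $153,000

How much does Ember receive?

Ordering the bids: 27,000 (Larkspur), 78,000 (Quill), 153,000 (Dune), 204,000 (Brio), 246,000 (Onyx), 266,000 (Ember), 293,000 (Helix)
The 5 lowest are Larkspur, Quill, Dune, Brio, Onyx.
First losing bid is Ember's $266,000, which sets the uniform price.
Ember does not win → is paid $0.

Ember is paid $0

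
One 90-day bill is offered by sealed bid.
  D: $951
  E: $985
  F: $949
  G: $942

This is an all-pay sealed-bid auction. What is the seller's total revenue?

Total revenue: $3,827

Bids ranked: 985 (E) > 951 (D) > 949 (F) > 942 (G)
E wins with the top bid; all bids are sunk regardless.
Every bidder forfeits their bid regardless of winning.
Revenue = 951 + 985 + 949 + 942 = $3,827.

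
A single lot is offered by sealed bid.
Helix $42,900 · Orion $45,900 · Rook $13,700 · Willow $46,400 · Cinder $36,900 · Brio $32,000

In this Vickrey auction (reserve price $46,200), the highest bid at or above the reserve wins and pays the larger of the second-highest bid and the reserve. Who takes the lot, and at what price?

Rule: the highest bid at or above the reserve wins and pays the larger of the second-highest bid and the reserve.
Sorting bids: 46,400 (Willow) > 45,900 (Orion) > 42,900 (Helix) > 36,900 (Cinder) > 32,000 (Brio) > 13,700 (Rook)
Highest eligible bid: Willow at $46,400.
Second-highest bid $45,900 is below the reserve $46,200, so the reserve binds → payment $46,200.

Willow pays $46,200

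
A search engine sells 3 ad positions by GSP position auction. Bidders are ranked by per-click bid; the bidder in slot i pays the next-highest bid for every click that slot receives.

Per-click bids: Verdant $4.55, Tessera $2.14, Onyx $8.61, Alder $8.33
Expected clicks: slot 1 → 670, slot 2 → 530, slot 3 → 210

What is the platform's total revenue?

Total revenue: $8442.00

Per-click bids in order: $8.61 (Onyx) > $8.33 (Alder) > $4.55 (Verdant) > $2.14 (Tessera)
Slot 1: Onyx pays $8.33 × 670 = $5581.10
Slot 2: Alder pays $4.55 × 530 = $2411.50
Slot 3: Verdant pays $2.14 × 210 = $449.40
Total = $8442.00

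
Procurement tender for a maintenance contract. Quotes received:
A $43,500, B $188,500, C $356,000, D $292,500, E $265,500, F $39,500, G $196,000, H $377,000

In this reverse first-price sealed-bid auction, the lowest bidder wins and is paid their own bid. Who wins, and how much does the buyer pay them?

F is paid $39,500

Reverse first-price sealed-bid auction: the lowest bidder wins and is paid their own bid.
Sorting bids: 39,500 (F) < 43,500 (A) < 188,500 (B) < 196,000 (G) < 265,500 (E) < 292,500 (D) < …
First-price: F is paid what they bid, $39,500.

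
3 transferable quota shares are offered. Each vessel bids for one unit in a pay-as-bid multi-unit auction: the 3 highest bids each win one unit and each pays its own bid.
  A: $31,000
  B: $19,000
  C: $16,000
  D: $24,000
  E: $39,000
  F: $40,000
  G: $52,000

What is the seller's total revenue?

Bids ranked high→low: 52,000 (G), 40,000 (F), 39,000 (E), 31,000 (A), 24,000 (D), …
The 3 highest are G, F, E.
Total revenue = 52,000 + 40,000 + 39,000 = $131,000.

Total revenue: $131,000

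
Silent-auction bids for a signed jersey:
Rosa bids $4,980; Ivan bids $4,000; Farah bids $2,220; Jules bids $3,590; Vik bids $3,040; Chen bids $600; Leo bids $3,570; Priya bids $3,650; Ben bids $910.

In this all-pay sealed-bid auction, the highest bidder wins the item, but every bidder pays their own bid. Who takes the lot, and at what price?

Rule: the highest bidder wins the item, but every bidder pays their own bid.
Bids in order: 4,980 (Rosa) > 4,000 (Ivan) > 3,650 (Priya) > 3,590 (Jules) > 3,570 (Leo) > 3,040 (Vik) > …
Rosa is highest and takes the item; every bidder forfeits their bid.

Rosa pays $4,980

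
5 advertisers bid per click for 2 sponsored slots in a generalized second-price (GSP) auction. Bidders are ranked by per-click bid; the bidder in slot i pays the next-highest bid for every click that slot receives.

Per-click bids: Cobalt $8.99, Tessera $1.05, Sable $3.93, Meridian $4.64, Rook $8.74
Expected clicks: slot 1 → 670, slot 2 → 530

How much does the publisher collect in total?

Per-click bids in order: $8.99 (Cobalt) > $8.74 (Rook) > $4.64 (Meridian) > …
Slot 1: Cobalt pays $8.74 × 670 = $5855.80
Slot 2: Rook pays $4.64 × 530 = $2459.20
Total = $8315.00

Total revenue: $8315.00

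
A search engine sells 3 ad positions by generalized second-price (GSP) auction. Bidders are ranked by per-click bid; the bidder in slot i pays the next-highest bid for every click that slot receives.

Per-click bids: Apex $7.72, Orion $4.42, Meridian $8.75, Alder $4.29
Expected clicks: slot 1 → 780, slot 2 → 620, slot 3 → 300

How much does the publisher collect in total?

Total revenue: $10049.00

Ranked by bid: $8.75 (Meridian) > $7.72 (Apex) > $4.42 (Orion) > $4.29 (Alder)
Slot 1: Meridian pays $7.72 × 780 = $6021.60
Slot 2: Apex pays $4.42 × 620 = $2740.40
Slot 3: Orion pays $4.29 × 300 = $1287.00
Total = $10049.00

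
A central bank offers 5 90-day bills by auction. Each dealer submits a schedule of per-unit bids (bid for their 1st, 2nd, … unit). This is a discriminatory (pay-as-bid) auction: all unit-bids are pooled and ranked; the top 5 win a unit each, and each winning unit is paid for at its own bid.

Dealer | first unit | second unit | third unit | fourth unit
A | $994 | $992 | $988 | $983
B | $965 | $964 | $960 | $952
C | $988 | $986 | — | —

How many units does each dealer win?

Merging the schedules and taking the best 5: 994 (A-1), 992 (A-2), 988 (A-3), 988 (C-1), 986 (C-2)
Next rejected bid: $983 (not a price — pay-as-bid).
Allocation: A 3, C 2.

A 3, C 2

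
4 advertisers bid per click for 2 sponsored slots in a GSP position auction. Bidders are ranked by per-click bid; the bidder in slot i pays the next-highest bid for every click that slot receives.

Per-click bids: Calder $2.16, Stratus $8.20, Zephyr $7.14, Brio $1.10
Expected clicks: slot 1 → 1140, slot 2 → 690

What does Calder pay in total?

Ranked by bid: $8.20 (Stratus) > $7.14 (Zephyr) > $2.16 (Calder) > …
Calder ranks below slot 2 → no slot, pays nothing.

Calder pays $0.00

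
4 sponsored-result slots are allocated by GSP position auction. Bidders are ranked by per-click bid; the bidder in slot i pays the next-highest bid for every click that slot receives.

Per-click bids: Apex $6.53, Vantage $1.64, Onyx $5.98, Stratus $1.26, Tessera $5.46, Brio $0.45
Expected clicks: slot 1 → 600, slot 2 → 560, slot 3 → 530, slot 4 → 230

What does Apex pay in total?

Apex pays $3588.00

Sorting advertisers: $6.53 (Apex) > $5.98 (Onyx) > $5.46 (Tessera) > $1.64 (Vantage) > $1.26 (Stratus) > …
Apex holds slot 1 → pays next bid $5.98 × 600 clicks = $3588.00.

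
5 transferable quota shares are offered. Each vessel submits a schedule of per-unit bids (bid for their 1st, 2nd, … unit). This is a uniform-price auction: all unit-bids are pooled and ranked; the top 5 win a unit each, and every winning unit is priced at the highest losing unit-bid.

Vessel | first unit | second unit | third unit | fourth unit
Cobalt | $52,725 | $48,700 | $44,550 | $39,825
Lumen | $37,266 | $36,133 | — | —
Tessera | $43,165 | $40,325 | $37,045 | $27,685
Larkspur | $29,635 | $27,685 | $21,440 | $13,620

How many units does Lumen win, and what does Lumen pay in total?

Lumen: 0 units, pays $0

Pooled unit-bids ranked (top 5): 52,725 (Cobalt-1), 48,700 (Cobalt-2), 44,550 (Cobalt-3), 43,165 (Tessera-1), 40,325 (Tessera-2)
First bid not allocated: $39,825.
Lumen wins 0 unit(s) at $39,825 each.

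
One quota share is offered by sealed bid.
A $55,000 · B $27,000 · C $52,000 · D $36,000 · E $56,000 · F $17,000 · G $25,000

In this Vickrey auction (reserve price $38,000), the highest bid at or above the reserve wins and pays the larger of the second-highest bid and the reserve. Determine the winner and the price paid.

E pays $55,000

Sorting bids: 56,000 (E) > 55,000 (A) > 52,000 (C) > 36,000 (D) > 27,000 (B) > 25,000 (G) > …
Highest eligible bid: E at $56,000.
max(second-highest $55,000, reserve $38,000) = $55,000; the reserve does not bind.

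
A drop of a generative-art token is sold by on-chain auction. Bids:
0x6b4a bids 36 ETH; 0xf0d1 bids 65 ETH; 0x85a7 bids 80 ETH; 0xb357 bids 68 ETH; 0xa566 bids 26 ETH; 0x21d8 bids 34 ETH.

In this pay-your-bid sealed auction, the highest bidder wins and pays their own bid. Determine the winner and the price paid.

Bids in order: 80 (0x85a7) > 68 (0xb357) > 65 (0xf0d1) > 36 (0x6b4a) > 34 (0x21d8) > 26 (0xa566)
First-price: 0x85a7 pays what they bid, 80 ETH.

0x85a7 pays 80 ETH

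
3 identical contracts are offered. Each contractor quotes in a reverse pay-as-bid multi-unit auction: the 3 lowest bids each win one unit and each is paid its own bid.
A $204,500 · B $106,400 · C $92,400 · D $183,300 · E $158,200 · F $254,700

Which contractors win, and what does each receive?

C $92,400, B $106,400, E $158,200

Bids ranked low→high: 92,400 (C), 106,400 (B), 158,200 (E), 183,300 (D), 204,500 (A), …
Winners (3 units): C, B, E.
Each winner is paid its own bid: C $92,400, B $106,400, E $158,200.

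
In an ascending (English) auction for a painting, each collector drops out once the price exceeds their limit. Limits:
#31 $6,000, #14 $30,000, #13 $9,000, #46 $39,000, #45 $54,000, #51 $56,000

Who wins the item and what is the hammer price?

#51 wins at $54,000

Limits ranked: 56,000 (#51) > 54,000 (#45) > 39,000 (#46) > 30,000 (#14) > 9,000 (#13) > 6,000 (#31)
Bidding ends when #45 exits at $54,000; #51 takes it.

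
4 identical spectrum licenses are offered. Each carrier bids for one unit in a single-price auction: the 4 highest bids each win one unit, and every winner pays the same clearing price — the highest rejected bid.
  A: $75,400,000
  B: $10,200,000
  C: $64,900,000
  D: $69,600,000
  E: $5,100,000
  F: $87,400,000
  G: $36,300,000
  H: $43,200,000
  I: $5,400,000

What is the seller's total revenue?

Total revenue: $172,800,000

Bids ranked high→low: 87,400,000 (F), 75,400,000 (A), 69,600,000 (D), 64,900,000 (C), 43,200,000 (H), 36,300,000 (G), …
Top 4: F, A, D, C.
Highest unsuccessful bid: $43,200,000 → clearing price.
Total revenue = 4 × $43,200,000 = $172,800,000.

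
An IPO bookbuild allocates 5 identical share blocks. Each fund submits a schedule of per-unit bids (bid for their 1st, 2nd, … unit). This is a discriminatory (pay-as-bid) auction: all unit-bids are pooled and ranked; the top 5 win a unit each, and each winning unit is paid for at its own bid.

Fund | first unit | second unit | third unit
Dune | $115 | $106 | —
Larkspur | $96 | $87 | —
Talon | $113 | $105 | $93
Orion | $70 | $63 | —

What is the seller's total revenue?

Total revenue: $535

Merging the schedules and taking the best 5: 115 (Dune-1), 113 (Talon-1), 106 (Dune-2), 105 (Talon-2), 96 (Larkspur-1)
Next rejected bid: $93 (not a price — pay-as-bid).
Each winning unit pays its own bid.
Revenue = 115 + 113 + 106 + 105 + 96 = $535.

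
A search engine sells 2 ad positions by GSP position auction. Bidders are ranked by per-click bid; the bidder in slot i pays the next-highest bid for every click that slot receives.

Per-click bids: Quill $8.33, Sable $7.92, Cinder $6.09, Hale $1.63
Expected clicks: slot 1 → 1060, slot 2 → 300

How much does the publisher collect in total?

Total revenue: $10222.20

Sorting advertisers: $8.33 (Quill) > $7.92 (Sable) > $6.09 (Cinder) > …
Slot 1: Quill pays $7.92 × 1060 = $8395.20
Slot 2: Sable pays $6.09 × 300 = $1827.00
Total = $10222.20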